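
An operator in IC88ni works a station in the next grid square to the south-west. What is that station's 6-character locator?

IC88mh

Longitude subsquare n = 13; −1 → 12 = m.
Latitude subsquare i = 8; −1 → 7 = h.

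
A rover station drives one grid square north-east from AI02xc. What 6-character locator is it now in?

AI12ad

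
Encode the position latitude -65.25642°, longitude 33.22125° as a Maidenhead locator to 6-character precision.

KC64or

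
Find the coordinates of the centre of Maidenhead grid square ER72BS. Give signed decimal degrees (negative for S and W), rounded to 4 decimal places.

82.7708, -85.8750

Field E=4, R=17: +4·20° lon, +17·10° lat → SW at lon -100°, lat 80°.
Square 7, 2: +7·2° lon, +2·1° lat → SW at lon -86°, lat 82°.
Subsquare b=1, s=18: +1·0.0833333° lon, +18·0.0416667° lat → SW at lon -85.9167°, lat 82.75°.
Cell spans 0.0833333° lon × 0.0416667° lat. Centre is SW corner plus half of each.
latitude 82.7708, longitude -85.8750.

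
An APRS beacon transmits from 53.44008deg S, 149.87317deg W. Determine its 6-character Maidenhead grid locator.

BD56bn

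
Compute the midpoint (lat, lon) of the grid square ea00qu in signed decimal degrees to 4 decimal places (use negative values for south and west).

-89.1458, -98.6250

Field E=4, A=0: +4·20° lon, +0·10° lat → SW at lon -100°, lat -90°.
Square 0, 0: +0·2° lon, +0·1° lat → SW at lon -100°, lat -90°.
Subsquare q=16, u=20: +16·0.0833333° lon, +20·0.0416667° lat → SW at lon -98.6667°, lat -89.1667°.
Cell spans 0.0833333° lon × 0.0416667° lat. Centre is SW corner plus half of each.
latitude -89.1458, longitude -98.6250.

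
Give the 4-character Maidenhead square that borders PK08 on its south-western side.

OK97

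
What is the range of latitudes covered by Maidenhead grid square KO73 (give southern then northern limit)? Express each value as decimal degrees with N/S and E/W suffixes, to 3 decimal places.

53.000° N, 54.000° N

Field K=10, O=14: +10·20° lon, +14·10° lat → SW at lon 20°, lat 50°.
Square 7, 3: +7·2° lon, +3·1° lat → SW at lon 34°, lat 53°.
Cell spans 2° lon × 1° lat.
south 53.000° N, north 54.000° N.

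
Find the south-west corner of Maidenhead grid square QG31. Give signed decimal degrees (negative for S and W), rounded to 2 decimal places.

-29.00, 146.00

Field Q=16, G=6: +16·20° lon, +6·10° lat → SW at lon 140°, lat -30°.
Square 3, 1: +3·2° lon, +1·1° lat → SW at lon 146°, lat -29°.
latitude -29.00, longitude 146.00.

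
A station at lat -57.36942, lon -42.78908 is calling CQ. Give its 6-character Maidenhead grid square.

GD82op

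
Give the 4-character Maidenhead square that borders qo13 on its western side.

QO03

Longitude square 1; −1 → 0.
The latitude characters are unchanged.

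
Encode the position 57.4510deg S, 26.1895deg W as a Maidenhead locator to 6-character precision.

HD62vn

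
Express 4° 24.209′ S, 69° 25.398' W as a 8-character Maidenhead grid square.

FI55go93

Shift to the Maidenhead origin (180°W, 90°S): lon 110.57670, lat 85.59652.
Field (20°×10°, letters A–R): 110.57670/20 → 5 → F, 85.59652/10 → 8 → I; chars FI.
Square (2°×1°, digits 0–9): 10.57670/2 → 5, 5.59652/1 → 5; chars 55.
Subsquare (5′×2.5′, letters a–x): 0.57670/0.0833333 → 6 → g, 0.59652/0.0416667 → 14 → o; chars go.
Extended square (30″×15″, digits 0–9): 0.07670/0.00833333 → 9, 0.01318/0.00416667 → 3; chars 93.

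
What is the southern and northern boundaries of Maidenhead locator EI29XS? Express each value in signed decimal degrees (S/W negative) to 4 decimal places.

Field E=4, I=8: +4·20° lon, +8·10° lat → SW at lon -100°, lat -10°.
Square 2, 9: +2·2° lon, +9·1° lat → SW at lon -96°, lat -1°.
Subsquare x=23, s=18: +23·0.0833333° lon, +18·0.0416667° lat → SW at lon -94.0833°, lat -0.25°.
Cell spans 0.0833333° lon × 0.0416667° lat.
south -0.2500, north -0.2083.

-0.2500, -0.2083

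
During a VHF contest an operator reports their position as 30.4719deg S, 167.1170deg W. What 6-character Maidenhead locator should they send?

Shift to the Maidenhead origin (180°W, 90°S): lon 12.8830, lat 59.5281.
Field: lon ⌊12.8830/20⌋ = 0 → A; lat ⌊59.5281/10⌋ = 5 → F.
Square: lon ⌊12.8830/2⌋ = 6; lat ⌊9.5281/1⌋ = 9.
Subsquare: lon ⌊0.8830/0.0833333⌋ = 10 → k; lat ⌊0.5281/0.0416667⌋ = 12 → m.

AF69km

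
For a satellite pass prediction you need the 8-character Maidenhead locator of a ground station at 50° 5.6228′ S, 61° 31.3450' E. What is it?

MD09sv27

Offset from 180°W / 90°S: lon 241.52242°, lat 39.90629°.
Field: 241.52242/20 → 12 → M, 39.90629/10 → 3 → D; chars MD.
Square: 1.52242/2 → 0, 9.90629/1 → 9; chars 09.
Subsquare: 1.52242/0.0833333 → 18 → s, 0.90629/0.0416667 → 21 → v; chars sv.
Extended square: 0.02242/0.00833333 → 2, 0.03129/0.00416667 → 7; chars 27.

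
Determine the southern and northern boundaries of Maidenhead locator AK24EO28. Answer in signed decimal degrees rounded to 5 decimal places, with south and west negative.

14.61667, 14.62083

Field A=0, K=10: +0·20° lon, +10·10° lat → SW at lon -180°, lat 10°.
Square 2, 4: +2·2° lon, +4·1° lat → SW at lon -176°, lat 14°.
Subsquare e=4, o=14: +4·0.0833333° lon, +14·0.0416667° lat → SW at lon -175.667°, lat 14.5833°.
Extended square 2, 8: +2·0.00833333° lon, +8·0.00416667° lat → SW at lon -175.65°, lat 14.6167°.
Cell spans 0.00833333° lon × 0.00416667° lat.
south 14.61667, north 14.62083.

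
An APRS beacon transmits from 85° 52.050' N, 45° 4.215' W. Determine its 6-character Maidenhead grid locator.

GR75lu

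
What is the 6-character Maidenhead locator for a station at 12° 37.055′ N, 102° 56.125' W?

DK82mo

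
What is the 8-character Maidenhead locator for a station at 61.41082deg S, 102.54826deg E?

OC18go51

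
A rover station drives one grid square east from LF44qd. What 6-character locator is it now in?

LF44rd

Longitude subsquare q = 16; +1 → 17 = r.
The latitude characters are unchanged.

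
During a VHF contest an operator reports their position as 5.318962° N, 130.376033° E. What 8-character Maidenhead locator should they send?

PJ55eh56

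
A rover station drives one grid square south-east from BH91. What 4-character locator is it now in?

CH00

Longitude square 9; +1 → 10, wraps to 0, carry into field.
Longitude field B = 1; +1 → 2 = C.
Latitude square 1; −1 → 0.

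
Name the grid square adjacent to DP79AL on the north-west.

Longitude subsquare a = 0; −1 → -1, wraps to 23 = x, carry into square.
Longitude square 7; −1 → 6.
Latitude subsquare l = 11; +1 → 12 = m.

DP69xm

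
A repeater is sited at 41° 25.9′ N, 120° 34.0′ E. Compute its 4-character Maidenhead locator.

Add 180° to longitude and 90° to latitude: 300.57, 131.43.
Field: lon ⌊300.57/20⌋ = 15 → P; lat ⌊131.43/10⌋ = 13 → N.
Square: lon ⌊0.57/2⌋ = 0; lat ⌊1.43/1⌋ = 1.

PN01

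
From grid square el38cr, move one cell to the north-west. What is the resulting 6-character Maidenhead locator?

Longitude subsquare c = 2; −1 → 1 = b.
Latitude subsquare r = 17; +1 → 18 = s.

EL38bs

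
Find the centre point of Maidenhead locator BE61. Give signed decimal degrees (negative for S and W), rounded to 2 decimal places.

Field B=1, E=4: +1·20° lon, +4·10° lat → SW at lon -160°, lat -50°.
Square 6, 1: +6·2° lon, +1·1° lat → SW at lon -148°, lat -49°.
Cell spans 2° lon × 1° lat. Centre is SW corner plus half of each.
latitude -48.50, longitude -147.00.

-48.50, -147.00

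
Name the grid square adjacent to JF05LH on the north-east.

JF05mi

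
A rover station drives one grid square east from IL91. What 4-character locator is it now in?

JL01

Longitude square 9; +1 → 10, wraps to 0, carry into field.
Longitude field I = 8; +1 → 9 = J.
The latitude characters are unchanged.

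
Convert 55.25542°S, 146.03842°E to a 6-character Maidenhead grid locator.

QD34ar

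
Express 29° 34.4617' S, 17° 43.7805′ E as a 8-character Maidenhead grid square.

Shift to the Maidenhead origin (180°W, 90°S): lon 197.72967, lat 60.42564.
Field: 197.72967/20 → 9 → J, 60.42564/10 → 6 → G; chars JG.
Square: 17.72967/2 → 8, 0.42564/1 → 0; chars 80.
Subsquare: 1.72967/0.0833333 → 20 → u, 0.42564/0.0416667 → 10 → k; chars uk.
Extended square: 0.06301/0.00833333 → 7, 0.00897/0.00416667 → 2; chars 72.

JG80uk72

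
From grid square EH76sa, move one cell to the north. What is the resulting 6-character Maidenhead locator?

EH76sb

Latitude subsquare a = 0; +1 → 1 = b.
The longitude characters are unchanged.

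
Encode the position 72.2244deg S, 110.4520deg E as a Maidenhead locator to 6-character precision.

OB57fs

Shift to the Maidenhead origin (180°W, 90°S): lon 290.4520, lat 17.7756.
Field: 290.4520/20 → 14 → O, 17.7756/10 → 1 → B; chars OB.
Square: 10.4520/2 → 5, 7.7756/1 → 7; chars 57.
Subsquare: 0.4520/0.0833333 → 5 → f, 0.7756/0.0416667 → 18 → s; chars fs.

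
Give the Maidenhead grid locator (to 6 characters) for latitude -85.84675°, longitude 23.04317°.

KA14md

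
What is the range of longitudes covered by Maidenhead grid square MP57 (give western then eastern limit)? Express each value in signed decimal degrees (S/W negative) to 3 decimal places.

Field M=12, P=15: +12·20° lon, +15·10° lat → SW at lon 60°, lat 60°.
Square 5, 7: +5·2° lon, +7·1° lat → SW at lon 70°, lat 67°.
Cell spans 2° lon × 1° lat.
west 70.000, east 72.000.

70.000, 72.000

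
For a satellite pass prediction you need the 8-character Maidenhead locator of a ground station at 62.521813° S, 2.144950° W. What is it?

IC87wl24

Offset from 180°W / 90°S: lon 177.85505°, lat 27.47819°.
Field: lon ⌊177.85505/20⌋ = 8 → I; lat ⌊27.47819/10⌋ = 2 → C.
Square: lon ⌊17.85505/2⌋ = 8; lat ⌊7.47819/1⌋ = 7.
Subsquare: lon ⌊1.85505/0.0833333⌋ = 22 → w; lat ⌊0.47819/0.0416667⌋ = 11 → l.
Extended square: lon ⌊0.02172/0.00833333⌋ = 2; lat ⌊0.01985/0.00416667⌋ = 4.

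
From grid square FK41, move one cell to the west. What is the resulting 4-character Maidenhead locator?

FK31

Longitude square 4; −1 → 3.
The latitude characters are unchanged.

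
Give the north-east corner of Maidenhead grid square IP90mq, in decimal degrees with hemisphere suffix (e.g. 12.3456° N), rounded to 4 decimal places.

60.7083° N, 0.9167° W

Field I=8, P=15: +8·20° lon, +15·10° lat → SW at lon -20°, lat 60°.
Square 9, 0: +9·2° lon, +0·1° lat → SW at lon -2°, lat 60°.
Subsquare m=12, q=16: +12·0.0833333° lon, +16·0.0416667° lat → SW at lon -1°, lat 60.6667°.
Cell spans 0.0833333° lon × 0.0416667° lat. NE corner is SW corner plus one full cell.
latitude 60.7083° N, longitude 0.9167° W.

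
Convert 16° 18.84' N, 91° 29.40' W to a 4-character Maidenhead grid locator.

EK46

Offset from 180°W / 90°S: lon 88.51°, lat 106.31°.
Field: 88.51/20 → 4 → E, 106.31/10 → 10 → K; chars EK.
Square: 8.51/2 → 4, 6.31/1 → 6; chars 46.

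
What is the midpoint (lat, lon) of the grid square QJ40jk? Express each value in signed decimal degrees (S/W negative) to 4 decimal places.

0.4375, 148.7917

Field Q=16, J=9: +16·20° lon, +9·10° lat → SW at lon 140°, lat 0°.
Square 4, 0: +4·2° lon, +0·1° lat → SW at lon 148°, lat 0°.
Subsquare j=9, k=10: +9·0.0833333° lon, +10·0.0416667° lat → SW at lon 148.75°, lat 0.416667°.
Cell spans 0.0833333° lon × 0.0416667° lat. Centre is SW corner plus half of each.
latitude 0.4375, longitude 148.7917.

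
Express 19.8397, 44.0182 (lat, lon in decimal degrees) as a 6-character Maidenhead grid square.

LK29au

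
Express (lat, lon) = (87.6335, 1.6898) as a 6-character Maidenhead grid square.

JR07up

Shift to the Maidenhead origin (180°W, 90°S): lon 181.6898, lat 177.6335.
Field: lon ⌊181.6898/20⌋ = 9 → J; lat ⌊177.6335/10⌋ = 17 → R.
Square: lon ⌊1.6898/2⌋ = 0; lat ⌊7.6335/1⌋ = 7.
Subsquare: lon ⌊1.6898/0.0833333⌋ = 20 → u; lat ⌊0.6335/0.0416667⌋ = 15 → p.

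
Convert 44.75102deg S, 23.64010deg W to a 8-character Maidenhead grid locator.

Shift to the Maidenhead origin (180°W, 90°S): lon 156.35990, lat 45.24898.
Field: 156.35990/20 → 7 → H, 45.24898/10 → 4 → E; chars HE.
Square: 16.35990/2 → 8, 5.24898/1 → 5; chars 85.
Subsquare: 0.35990/0.0833333 → 4 → e, 0.24898/0.0416667 → 5 → f; chars ef.
Extended square: 0.02657/0.00833333 → 3, 0.04065/0.00416667 → 9; chars 39.

HE85ef39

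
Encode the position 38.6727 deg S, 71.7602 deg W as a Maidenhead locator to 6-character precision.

Offset from 180°W / 90°S: lon 108.2398°, lat 51.3273°.
Field: 108.2398/20 → 5 → F, 51.3273/10 → 5 → F; chars FF.
Square: 8.2398/2 → 4, 1.3273/1 → 1; chars 41.
Subsquare: 0.2398/0.0833333 → 2 → c, 0.3273/0.0416667 → 7 → h; chars ch.

FF41ch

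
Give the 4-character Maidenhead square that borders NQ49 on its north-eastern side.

NR50

Longitude square 4; +1 → 5.
Latitude square 9; +1 → 10, wraps to 0, carry into field.
Latitude field Q = 16; +1 → 17 = R.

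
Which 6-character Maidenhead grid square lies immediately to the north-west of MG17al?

MG07xm

Longitude subsquare a = 0; −1 → -1, wraps to 23 = x, carry into square.
Longitude square 1; −1 → 0.
Latitude subsquare l = 11; +1 → 12 = m.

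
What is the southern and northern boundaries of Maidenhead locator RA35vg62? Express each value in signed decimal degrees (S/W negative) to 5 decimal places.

-84.74167, -84.73750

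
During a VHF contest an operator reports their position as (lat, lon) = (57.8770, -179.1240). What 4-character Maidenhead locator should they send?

AO07

Shift to the Maidenhead origin (180°W, 90°S): lon 0.88, lat 147.88.
Field: 0.88/20 → 0 → A, 147.88/10 → 14 → O; chars AO.
Square: 0.88/2 → 0, 7.88/1 → 7; chars 07.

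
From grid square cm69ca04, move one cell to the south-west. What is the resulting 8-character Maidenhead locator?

CM69ba93

Longitude extended square 0; −1 → -1, wraps to 9, carry into subsquare.
Longitude subsquare c = 2; −1 → 1 = b.
Latitude extended square 4; −1 → 3.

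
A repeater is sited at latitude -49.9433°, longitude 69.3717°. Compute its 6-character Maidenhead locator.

ME40qb

Shift to the Maidenhead origin (180°W, 90°S): lon 249.3717, lat 40.0567.
Field: 249.3717/20 → 12 → M, 40.0567/10 → 4 → E; chars ME.
Square: 9.3717/2 → 4, 0.0567/1 → 0; chars 40.
Subsquare: 1.3717/0.0833333 → 16 → q, 0.0567/0.0416667 → 1 → b; chars qb.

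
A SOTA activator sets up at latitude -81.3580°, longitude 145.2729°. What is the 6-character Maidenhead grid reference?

QA28pp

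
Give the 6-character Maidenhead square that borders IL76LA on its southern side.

Latitude subsquare a = 0; −1 → -1, wraps to 23 = x, carry into square.
Latitude square 6; −1 → 5.
The longitude characters are unchanged.

IL75lx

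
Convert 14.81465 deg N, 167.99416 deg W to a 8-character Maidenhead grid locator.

AK64at05

Shift to the Maidenhead origin (180°W, 90°S): lon 12.00584, lat 104.81465.
Field: lon ⌊12.00584/20⌋ = 0 → A; lat ⌊104.81465/10⌋ = 10 → K.
Square: lon ⌊12.00584/2⌋ = 6; lat ⌊4.81465/1⌋ = 4.
Subsquare: lon ⌊0.00584/0.0833333⌋ = 0 → a; lat ⌊0.81465/0.0416667⌋ = 19 → t.
Extended square: lon ⌊0.00584/0.00833333⌋ = 0; lat ⌊0.02298/0.00416667⌋ = 5.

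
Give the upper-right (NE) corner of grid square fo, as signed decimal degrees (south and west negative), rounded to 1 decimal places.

Field F=5, O=14: +5·20° lon, +14·10° lat → SW at lon -80°, lat 50°.
Cell spans 20° lon × 10° lat. NE corner is SW corner plus one full cell.
latitude 60.0, longitude -60.0.

60.0, -60.0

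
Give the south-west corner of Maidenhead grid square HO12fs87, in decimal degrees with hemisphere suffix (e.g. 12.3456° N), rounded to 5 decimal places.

52.77917° N, 37.51667° W

Field H=7, O=14: +7·20° lon, +14·10° lat → SW at lon -40°, lat 50°.
Square 1, 2: +1·2° lon, +2·1° lat → SW at lon -38°, lat 52°.
Subsquare f=5, s=18: +5·0.0833333° lon, +18·0.0416667° lat → SW at lon -37.5833°, lat 52.75°.
Extended square 8, 7: +8·0.00833333° lon, +7·0.00416667° lat → SW at lon -37.5167°, lat 52.7792°.
latitude 52.77917° N, longitude 37.51667° W.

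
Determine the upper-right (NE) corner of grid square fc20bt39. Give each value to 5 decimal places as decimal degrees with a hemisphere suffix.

69.16667° S, 75.88333° W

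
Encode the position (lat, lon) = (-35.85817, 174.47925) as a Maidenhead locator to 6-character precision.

RF74fd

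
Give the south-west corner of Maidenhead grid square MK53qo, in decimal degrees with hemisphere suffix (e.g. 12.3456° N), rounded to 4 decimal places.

13.5833° N, 71.3333° E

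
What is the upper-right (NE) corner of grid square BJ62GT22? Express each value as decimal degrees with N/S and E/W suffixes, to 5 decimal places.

2.80417° N, 147.47500° W

Field B=1, J=9: +1·20° lon, +9·10° lat → SW at lon -160°, lat 0°.
Square 6, 2: +6·2° lon, +2·1° lat → SW at lon -148°, lat 2°.
Subsquare g=6, t=19: +6·0.0833333° lon, +19·0.0416667° lat → SW at lon -147.5°, lat 2.79167°.
Extended square 2, 2: +2·0.00833333° lon, +2·0.00416667° lat → SW at lon -147.483°, lat 2.8°.
Cell spans 0.00833333° lon × 0.00416667° lat. NE corner is SW corner plus one full cell.
latitude 2.80417° N, longitude 147.47500° W.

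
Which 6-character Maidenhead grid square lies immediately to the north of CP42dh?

CP42di

Latitude subsquare h = 7; +1 → 8 = i.
The longitude characters are unchanged.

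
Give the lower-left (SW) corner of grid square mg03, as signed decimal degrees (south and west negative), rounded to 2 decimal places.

Field M=12, G=6: +12·20° lon, +6·10° lat → SW at lon 60°, lat -30°.
Square 0, 3: +0·2° lon, +3·1° lat → SW at lon 60°, lat -27°.
latitude -27.00, longitude 60.00.

-27.00, 60.00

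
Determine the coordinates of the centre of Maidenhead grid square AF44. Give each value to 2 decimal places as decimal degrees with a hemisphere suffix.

35.50° S, 171.00° W

Field A=0, F=5: +0·20° lon, +5·10° lat → SW at lon -180°, lat -40°.
Square 4, 4: +4·2° lon, +4·1° lat → SW at lon -172°, lat -36°.
Cell spans 2° lon × 1° lat. Centre is SW corner plus half of each.
latitude 35.50° S, longitude 171.00° W.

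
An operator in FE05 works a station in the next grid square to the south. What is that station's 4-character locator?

FE04

Latitude square 5; −1 → 4.
The longitude characters are unchanged.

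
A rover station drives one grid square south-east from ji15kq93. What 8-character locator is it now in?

Longitude extended square 9; +1 → 10, wraps to 0, carry into subsquare.
Longitude subsquare k = 10; +1 → 11 = l.
Latitude extended square 3; −1 → 2.

JI15lq02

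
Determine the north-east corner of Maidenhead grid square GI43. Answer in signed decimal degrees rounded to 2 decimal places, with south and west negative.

-6.00, -50.00

Field G=6, I=8: +6·20° lon, +8·10° lat → SW at lon -60°, lat -10°.
Square 4, 3: +4·2° lon, +3·1° lat → SW at lon -52°, lat -7°.
Cell spans 2° lon × 1° lat. NE corner is SW corner plus one full cell.
latitude -6.00, longitude -50.00.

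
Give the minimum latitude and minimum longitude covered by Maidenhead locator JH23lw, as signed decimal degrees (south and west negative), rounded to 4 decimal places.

Field J=9, H=7: +9·20° lon, +7·10° lat → SW at lon 0°, lat -20°.
Square 2, 3: +2·2° lon, +3·1° lat → SW at lon 4°, lat -17°.
Subsquare l=11, w=22: +11·0.0833333° lon, +22·0.0416667° lat → SW at lon 4.91667°, lat -16.0833°.
latitude -16.0833, longitude 4.9167.

-16.0833, 4.9167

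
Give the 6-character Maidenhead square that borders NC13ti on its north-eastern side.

NC13uj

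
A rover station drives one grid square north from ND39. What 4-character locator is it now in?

NE30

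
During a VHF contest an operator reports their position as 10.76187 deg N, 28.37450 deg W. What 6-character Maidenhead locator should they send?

HK50ts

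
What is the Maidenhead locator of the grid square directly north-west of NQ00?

MQ91

Longitude square 0; −1 → -1, wraps to 9, carry into field.
Longitude field N = 13; −1 → 12 = M.
Latitude square 0; +1 → 1.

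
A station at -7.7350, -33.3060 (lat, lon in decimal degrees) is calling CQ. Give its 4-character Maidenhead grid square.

HI32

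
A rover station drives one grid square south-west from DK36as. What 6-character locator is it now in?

Longitude subsquare a = 0; −1 → -1, wraps to 23 = x, carry into square.
Longitude square 3; −1 → 2.
Latitude subsquare s = 18; −1 → 17 = r.

DK26xr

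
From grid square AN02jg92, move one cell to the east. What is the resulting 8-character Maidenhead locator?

Longitude extended square 9; +1 → 10, wraps to 0, carry into subsquare.
Longitude subsquare j = 9; +1 → 10 = k.
The latitude characters are unchanged.

AN02kg02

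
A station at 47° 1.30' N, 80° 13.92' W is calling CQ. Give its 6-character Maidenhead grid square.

EN97va

Add 180° to longitude and 90° to latitude: 99.7680, 137.0217.
Field (20°×10°, letters A–R): 99.7680/20 → 4 → E, 137.0217/10 → 13 → N; chars EN.
Square (2°×1°, digits 0–9): 19.7680/2 → 9, 7.0217/1 → 7; chars 97.
Subsquare (5′×2.5′, letters a–x): 1.7680/0.0833333 → 21 → v, 0.0217/0.0416667 → 0 → a; chars va.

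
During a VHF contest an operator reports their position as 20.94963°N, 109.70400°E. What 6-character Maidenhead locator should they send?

Add 180° to longitude and 90° to latitude: 289.7040, 110.9496.
Field: 289.7040/20 → 14 → O, 110.9496/10 → 11 → L; chars OL.
Square: 9.7040/2 → 4, 0.9496/1 → 0; chars 40.
Subsquare: 1.7040/0.0833333 → 20 → u, 0.9496/0.0416667 → 22 → w; chars uw.

OL40uw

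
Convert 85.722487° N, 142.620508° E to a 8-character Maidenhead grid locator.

QR15hr43

Add 180° to longitude and 90° to latitude: 322.62051, 175.72249.
Field: 322.62051/20 → 16 → Q, 175.72249/10 → 17 → R; chars QR.
Square: 2.62051/2 → 1, 5.72249/1 → 5; chars 15.
Subsquare: 0.62051/0.0833333 → 7 → h, 0.72249/0.0416667 → 17 → r; chars hr.
Extended square: 0.03717/0.00833333 → 4, 0.01415/0.00416667 → 3; chars 43.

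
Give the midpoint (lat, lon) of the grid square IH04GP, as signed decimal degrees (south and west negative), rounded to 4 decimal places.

Field I=8, H=7: +8·20° lon, +7·10° lat → SW at lon -20°, lat -20°.
Square 0, 4: +0·2° lon, +4·1° lat → SW at lon -20°, lat -16°.
Subsquare g=6, p=15: +6·0.0833333° lon, +15·0.0416667° lat → SW at lon -19.5°, lat -15.375°.
Cell spans 0.0833333° lon × 0.0416667° lat. Centre is SW corner plus half of each.
latitude -15.3542, longitude -19.4583.

-15.3542, -19.4583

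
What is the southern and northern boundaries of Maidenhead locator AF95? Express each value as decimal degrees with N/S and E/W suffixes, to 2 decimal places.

Field A=0, F=5: +0·20° lon, +5·10° lat → SW at lon -180°, lat -40°.
Square 9, 5: +9·2° lon, +5·1° lat → SW at lon -162°, lat -35°.
Cell spans 2° lon × 1° lat.
south 35.00° S, north 34.00° S.

35.00° S, 34.00° S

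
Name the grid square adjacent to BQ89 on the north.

BR80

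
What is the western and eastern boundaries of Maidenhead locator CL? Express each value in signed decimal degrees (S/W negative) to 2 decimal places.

-140.00, -120.00

Field C=2, L=11: +2·20° lon, +11·10° lat → SW at lon -140°, lat 20°.
Cell spans 20° lon × 10° lat.
west -140.00, east -120.00.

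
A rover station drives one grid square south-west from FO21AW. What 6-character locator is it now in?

FO11xv

Longitude subsquare a = 0; −1 → -1, wraps to 23 = x, carry into square.
Longitude square 2; −1 → 1.
Latitude subsquare w = 22; −1 → 21 = v.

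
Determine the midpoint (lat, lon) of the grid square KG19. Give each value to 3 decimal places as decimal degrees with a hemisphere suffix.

20.500° S, 23.000° E

Field K=10, G=6: +10·20° lon, +6·10° lat → SW at lon 20°, lat -30°.
Square 1, 9: +1·2° lon, +9·1° lat → SW at lon 22°, lat -21°.
Cell spans 2° lon × 1° lat. Centre is SW corner plus half of each.
latitude 20.500° S, longitude 23.000° E.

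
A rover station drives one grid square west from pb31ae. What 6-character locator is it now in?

PB21xe

Longitude subsquare a = 0; −1 → -1, wraps to 23 = x, carry into square.
Longitude square 3; −1 → 2.
The latitude characters are unchanged.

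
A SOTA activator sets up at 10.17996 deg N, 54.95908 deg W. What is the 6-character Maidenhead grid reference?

Add 180° to longitude and 90° to latitude: 125.0409, 100.1800.
Field (20°×10°, letters A–R): 125.0409/20 → 6 → G, 100.1800/10 → 10 → K; chars GK.
Square (2°×1°, digits 0–9): 5.0409/2 → 2, 0.1800/1 → 0; chars 20.
Subsquare (5′×2.5′, letters a–x): 1.0409/0.0833333 → 12 → m, 0.1800/0.0416667 → 4 → e; chars me.

GK20me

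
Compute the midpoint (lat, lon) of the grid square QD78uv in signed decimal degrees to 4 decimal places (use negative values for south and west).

Field Q=16, D=3: +16·20° lon, +3·10° lat → SW at lon 140°, lat -60°.
Square 7, 8: +7·2° lon, +8·1° lat → SW at lon 154°, lat -52°.
Subsquare u=20, v=21: +20·0.0833333° lon, +21·0.0416667° lat → SW at lon 155.667°, lat -51.125°.
Cell spans 0.0833333° lon × 0.0416667° lat. Centre is SW corner plus half of each.
latitude -51.1042, longitude 155.7083.

-51.1042, 155.7083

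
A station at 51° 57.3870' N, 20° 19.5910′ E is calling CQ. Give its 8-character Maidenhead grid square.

Offset from 180°W / 90°S: lon 200.32652°, lat 141.95645°.
Field: lon ⌊200.32652/20⌋ = 10 → K; lat ⌊141.95645/10⌋ = 14 → O.
Square: lon ⌊0.32652/2⌋ = 0; lat ⌊1.95645/1⌋ = 1.
Subsquare: lon ⌊0.32652/0.0833333⌋ = 3 → d; lat ⌊0.95645/0.0416667⌋ = 22 → w.
Extended square: lon ⌊0.07652/0.00833333⌋ = 9; lat ⌊0.03978/0.00416667⌋ = 9.

KO01dw99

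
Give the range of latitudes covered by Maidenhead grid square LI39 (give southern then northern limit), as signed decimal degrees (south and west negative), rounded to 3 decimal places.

Field L=11, I=8: +11·20° lon, +8·10° lat → SW at lon 40°, lat -10°.
Square 3, 9: +3·2° lon, +9·1° lat → SW at lon 46°, lat -1°.
Cell spans 2° lon × 1° lat.
south -1.000, north 0.000.

-1.000, 0.000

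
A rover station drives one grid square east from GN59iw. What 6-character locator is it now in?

GN59jw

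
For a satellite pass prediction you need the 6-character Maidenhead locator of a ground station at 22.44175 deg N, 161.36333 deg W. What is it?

Offset from 180°W / 90°S: lon 18.6367°, lat 112.4417°.
Field (20°×10°, letters A–R): lon ⌊18.6367/20⌋ = 0 → A; lat ⌊112.4417/10⌋ = 11 → L.
Square (2°×1°, digits 0–9): lon ⌊18.6367/2⌋ = 9; lat ⌊2.4417/1⌋ = 2.
Subsquare (5′×2.5′, letters a–x): lon ⌊0.6367/0.0833333⌋ = 7 → h; lat ⌊0.4417/0.0416667⌋ = 10 → k.

AL92hk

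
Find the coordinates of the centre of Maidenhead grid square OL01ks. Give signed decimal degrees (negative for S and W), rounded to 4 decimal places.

Field O=14, L=11: +14·20° lon, +11·10° lat → SW at lon 100°, lat 20°.
Square 0, 1: +0·2° lon, +1·1° lat → SW at lon 100°, lat 21°.
Subsquare k=10, s=18: +10·0.0833333° lon, +18·0.0416667° lat → SW at lon 100.833°, lat 21.75°.
Cell spans 0.0833333° lon × 0.0416667° lat. Centre is SW corner plus half of each.
latitude 21.7708, longitude 100.8750.

21.7708, 100.8750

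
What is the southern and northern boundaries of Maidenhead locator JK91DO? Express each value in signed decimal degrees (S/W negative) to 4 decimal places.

Field J=9, K=10: +9·20° lon, +10·10° lat → SW at lon 0°, lat 10°.
Square 9, 1: +9·2° lon, +1·1° lat → SW at lon 18°, lat 11°.
Subsquare d=3, o=14: +3·0.0833333° lon, +14·0.0416667° lat → SW at lon 18.25°, lat 11.5833°.
Cell spans 0.0833333° lon × 0.0416667° lat.
south 11.5833, north 11.6250.

11.5833, 11.6250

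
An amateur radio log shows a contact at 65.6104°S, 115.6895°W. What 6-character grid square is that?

DC24dj

Offset from 180°W / 90°S: lon 64.3105°, lat 24.3896°.
Field: lon ⌊64.3105/20⌋ = 3 → D; lat ⌊24.3896/10⌋ = 2 → C.
Square: lon ⌊4.3105/2⌋ = 2; lat ⌊4.3896/1⌋ = 4.
Subsquare: lon ⌊0.3105/0.0833333⌋ = 3 → d; lat ⌊0.3896/0.0416667⌋ = 9 → j.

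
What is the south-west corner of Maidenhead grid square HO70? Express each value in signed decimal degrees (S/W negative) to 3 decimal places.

50.000, -26.000

Field H=7, O=14: +7·20° lon, +14·10° lat → SW at lon -40°, lat 50°.
Square 7, 0: +7·2° lon, +0·1° lat → SW at lon -26°, lat 50°.
latitude 50.000, longitude -26.000.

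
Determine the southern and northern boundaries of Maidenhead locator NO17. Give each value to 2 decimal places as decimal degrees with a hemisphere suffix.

57.00° N, 58.00° N

Field N=13, O=14: +13·20° lon, +14·10° lat → SW at lon 80°, lat 50°.
Square 1, 7: +1·2° lon, +7·1° lat → SW at lon 82°, lat 57°.
Cell spans 2° lon × 1° lat.
south 57.00° N, north 58.00° N.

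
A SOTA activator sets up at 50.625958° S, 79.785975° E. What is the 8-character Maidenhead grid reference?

Offset from 180°W / 90°S: lon 259.78598°, lat 39.37404°.
Field: 259.78598/20 → 12 → M, 39.37404/10 → 3 → D; chars MD.
Square: 19.78598/2 → 9, 9.37404/1 → 9; chars 99.
Subsquare: 1.78598/0.0833333 → 21 → v, 0.37404/0.0416667 → 8 → i; chars vi.
Extended square: 0.03598/0.00833333 → 4, 0.04071/0.00416667 → 9; chars 49.

MD99vi49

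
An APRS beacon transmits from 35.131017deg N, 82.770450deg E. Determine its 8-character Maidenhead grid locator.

NM15jd21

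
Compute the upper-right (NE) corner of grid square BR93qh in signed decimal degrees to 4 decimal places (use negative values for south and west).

Field B=1, R=17: +1·20° lon, +17·10° lat → SW at lon -160°, lat 80°.
Square 9, 3: +9·2° lon, +3·1° lat → SW at lon -142°, lat 83°.
Subsquare q=16, h=7: +16·0.0833333° lon, +7·0.0416667° lat → SW at lon -140.667°, lat 83.2917°.
Cell spans 0.0833333° lon × 0.0416667° lat. NE corner is SW corner plus one full cell.
latitude 83.3333, longitude -140.5833.

83.3333, -140.5833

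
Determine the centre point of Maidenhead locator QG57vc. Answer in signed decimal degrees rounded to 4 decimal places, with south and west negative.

-22.8958, 151.7917

Field Q=16, G=6: +16·20° lon, +6·10° lat → SW at lon 140°, lat -30°.
Square 5, 7: +5·2° lon, +7·1° lat → SW at lon 150°, lat -23°.
Subsquare v=21, c=2: +21·0.0833333° lon, +2·0.0416667° lat → SW at lon 151.75°, lat -22.9167°.
Cell spans 0.0833333° lon × 0.0416667° lat. Centre is SW corner plus half of each.
latitude -22.8958, longitude 151.7917.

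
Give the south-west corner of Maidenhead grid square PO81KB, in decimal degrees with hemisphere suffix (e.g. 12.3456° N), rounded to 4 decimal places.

51.0417° N, 136.8333° E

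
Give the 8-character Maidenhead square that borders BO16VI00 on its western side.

BO16ui90

Longitude extended square 0; −1 → -1, wraps to 9, carry into subsquare.
Longitude subsquare v = 21; −1 → 20 = u.
The latitude characters are unchanged.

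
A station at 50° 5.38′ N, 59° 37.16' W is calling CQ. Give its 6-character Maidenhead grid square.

GO00ec

Add 180° to longitude and 90° to latitude: 120.3807, 140.0897.
Field: 120.3807/20 → 6 → G, 140.0897/10 → 14 → O; chars GO.
Square: 0.3807/2 → 0, 0.0897/1 → 0; chars 00.
Subsquare: 0.3807/0.0833333 → 4 → e, 0.0897/0.0416667 → 2 → c; chars ec.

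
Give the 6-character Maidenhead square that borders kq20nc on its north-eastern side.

KQ20od

Longitude subsquare n = 13; +1 → 14 = o.
Latitude subsquare c = 2; +1 → 3 = d.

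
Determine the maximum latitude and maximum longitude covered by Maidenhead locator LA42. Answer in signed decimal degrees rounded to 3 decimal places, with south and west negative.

-87.000, 50.000

Field L=11, A=0: +11·20° lon, +0·10° lat → SW at lon 40°, lat -90°.
Square 4, 2: +4·2° lon, +2·1° lat → SW at lon 48°, lat -88°.
Cell spans 2° lon × 1° lat. NE corner is SW corner plus one full cell.
latitude -87.000, longitude 50.000.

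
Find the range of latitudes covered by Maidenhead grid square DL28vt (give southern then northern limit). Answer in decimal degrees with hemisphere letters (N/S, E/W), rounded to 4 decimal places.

28.7917° N, 28.8333° N

Field D=3, L=11: +3·20° lon, +11·10° lat → SW at lon -120°, lat 20°.
Square 2, 8: +2·2° lon, +8·1° lat → SW at lon -116°, lat 28°.
Subsquare v=21, t=19: +21·0.0833333° lon, +19·0.0416667° lat → SW at lon -114.25°, lat 28.7917°.
Cell spans 0.0833333° lon × 0.0416667° lat.
south 28.7917° N, north 28.8333° N.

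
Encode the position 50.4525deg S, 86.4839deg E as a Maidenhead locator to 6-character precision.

ND39fn

Offset from 180°W / 90°S: lon 266.4839°, lat 39.5475°.
Field: lon ⌊266.4839/20⌋ = 13 → N; lat ⌊39.5475/10⌋ = 3 → D.
Square: lon ⌊6.4839/2⌋ = 3; lat ⌊9.5475/1⌋ = 9.
Subsquare: lon ⌊0.4839/0.0833333⌋ = 5 → f; lat ⌊0.5475/0.0416667⌋ = 13 → n.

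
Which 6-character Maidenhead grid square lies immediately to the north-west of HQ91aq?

Longitude subsquare a = 0; −1 → -1, wraps to 23 = x, carry into square.
Longitude square 9; −1 → 8.
Latitude subsquare q = 16; +1 → 17 = r.

HQ81xr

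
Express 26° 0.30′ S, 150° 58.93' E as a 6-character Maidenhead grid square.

QG53lx

Offset from 180°W / 90°S: lon 330.9822°, lat 63.9950°.
Field: lon ⌊330.9822/20⌋ = 16 → Q; lat ⌊63.9950/10⌋ = 6 → G.
Square: lon ⌊10.9822/2⌋ = 5; lat ⌊3.9950/1⌋ = 3.
Subsquare: lon ⌊0.9822/0.0833333⌋ = 11 → l; lat ⌊0.9950/0.0416667⌋ = 23 → x.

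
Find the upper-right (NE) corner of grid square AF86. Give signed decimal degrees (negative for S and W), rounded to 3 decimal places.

-33.000, -162.000

Field A=0, F=5: +0·20° lon, +5·10° lat → SW at lon -180°, lat -40°.
Square 8, 6: +8·2° lon, +6·1° lat → SW at lon -164°, lat -34°.
Cell spans 2° lon × 1° lat. NE corner is SW corner plus one full cell.
latitude -33.000, longitude -162.000.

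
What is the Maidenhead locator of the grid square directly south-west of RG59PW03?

Longitude extended square 0; −1 → -1, wraps to 9, carry into subsquare.
Longitude subsquare p = 15; −1 → 14 = o.
Latitude extended square 3; −1 → 2.

RG59ow92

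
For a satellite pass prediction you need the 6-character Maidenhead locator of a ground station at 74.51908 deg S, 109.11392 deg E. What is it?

Offset from 180°W / 90°S: lon 289.1139°, lat 15.4809°.
Field (20°×10°, letters A–R): 289.1139/20 → 14 → O, 15.4809/10 → 1 → B; chars OB.
Square (2°×1°, digits 0–9): 9.1139/2 → 4, 5.4809/1 → 5; chars 45.
Subsquare (5′×2.5′, letters a–x): 1.1139/0.0833333 → 13 → n, 0.4809/0.0416667 → 11 → l; chars nl.

OB45nl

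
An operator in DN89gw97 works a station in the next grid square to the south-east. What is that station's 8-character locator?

DN89hw06

Longitude extended square 9; +1 → 10, wraps to 0, carry into subsquare.
Longitude subsquare g = 6; +1 → 7 = h.
Latitude extended square 7; −1 → 6.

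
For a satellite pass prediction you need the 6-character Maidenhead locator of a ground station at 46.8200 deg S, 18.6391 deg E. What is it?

JE93he

Offset from 180°W / 90°S: lon 198.6391°, lat 43.1800°.
Field: lon ⌊198.6391/20⌋ = 9 → J; lat ⌊43.1800/10⌋ = 4 → E.
Square: lon ⌊18.6391/2⌋ = 9; lat ⌊3.1800/1⌋ = 3.
Subsquare: lon ⌊0.6391/0.0833333⌋ = 7 → h; lat ⌊0.1800/0.0416667⌋ = 4 → e.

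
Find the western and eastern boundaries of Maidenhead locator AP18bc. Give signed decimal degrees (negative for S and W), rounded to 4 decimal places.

-177.9167, -177.8333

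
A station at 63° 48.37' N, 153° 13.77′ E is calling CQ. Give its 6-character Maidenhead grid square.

QP63ot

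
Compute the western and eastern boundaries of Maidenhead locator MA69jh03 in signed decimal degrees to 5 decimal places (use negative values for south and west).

72.75000, 72.75833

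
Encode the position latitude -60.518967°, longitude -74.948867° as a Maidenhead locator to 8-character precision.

Add 180° to longitude and 90° to latitude: 105.05113, 29.48103.
Field (20°×10°, letters A–R): 105.05113/20 → 5 → F, 29.48103/10 → 2 → C; chars FC.
Square (2°×1°, digits 0–9): 5.05113/2 → 2, 9.48103/1 → 9; chars 29.
Subsquare (5′×2.5′, letters a–x): 1.05113/0.0833333 → 12 → m, 0.48103/0.0416667 → 11 → l; chars ml.
Extended square (30″×15″, digits 0–9): 0.05113/0.00833333 → 6, 0.02270/0.00416667 → 5; chars 65.

FC29ml65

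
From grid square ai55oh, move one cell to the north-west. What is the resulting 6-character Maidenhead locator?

AI55ni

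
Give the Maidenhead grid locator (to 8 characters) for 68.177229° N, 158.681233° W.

BP08pe82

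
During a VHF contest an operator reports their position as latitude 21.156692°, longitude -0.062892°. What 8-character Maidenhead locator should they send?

Offset from 180°W / 90°S: lon 179.93711°, lat 111.15669°.
Field (20°×10°, letters A–R): 179.93711/20 → 8 → I, 111.15669/10 → 11 → L; chars IL.
Square (2°×1°, digits 0–9): 19.93711/2 → 9, 1.15669/1 → 1; chars 91.
Subsquare (5′×2.5′, letters a–x): 1.93711/0.0833333 → 23 → x, 0.15669/0.0416667 → 3 → d; chars xd.
Extended square (30″×15″, digits 0–9): 0.02044/0.00833333 → 2, 0.03169/0.00416667 → 7; chars 27.

IL91xd27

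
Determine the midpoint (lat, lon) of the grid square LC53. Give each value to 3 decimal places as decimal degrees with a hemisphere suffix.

Field L=11, C=2: +11·20° lon, +2·10° lat → SW at lon 40°, lat -70°.
Square 5, 3: +5·2° lon, +3·1° lat → SW at lon 50°, lat -67°.
Cell spans 2° lon × 1° lat. Centre is SW corner plus half of each.
latitude 66.500° S, longitude 51.000° E.

66.500° S, 51.000° E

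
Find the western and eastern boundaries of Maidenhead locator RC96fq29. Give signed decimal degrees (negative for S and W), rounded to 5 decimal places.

178.43333, 178.44167

Field R=17, C=2: +17·20° lon, +2·10° lat → SW at lon 160°, lat -70°.
Square 9, 6: +9·2° lon, +6·1° lat → SW at lon 178°, lat -64°.
Subsquare f=5, q=16: +5·0.0833333° lon, +16·0.0416667° lat → SW at lon 178.417°, lat -63.3333°.
Extended square 2, 9: +2·0.00833333° lon, +9·0.00416667° lat → SW at lon 178.433°, lat -63.2958°.
Cell spans 0.00833333° lon × 0.00416667° lat.
west 178.43333, east 178.44167.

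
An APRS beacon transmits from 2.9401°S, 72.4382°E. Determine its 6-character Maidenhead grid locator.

MI67fb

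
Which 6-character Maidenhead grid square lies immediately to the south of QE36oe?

QE36od

Latitude subsquare e = 4; −1 → 3 = d.
The longitude characters are unchanged.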